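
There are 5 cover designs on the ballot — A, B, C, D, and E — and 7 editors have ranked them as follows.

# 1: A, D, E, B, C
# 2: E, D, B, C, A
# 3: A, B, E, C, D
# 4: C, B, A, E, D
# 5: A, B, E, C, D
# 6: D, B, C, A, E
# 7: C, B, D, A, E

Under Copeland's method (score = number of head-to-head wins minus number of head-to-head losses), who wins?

B

Pairwise results:
  A vs B: B wins 4–3.
  A vs C: C wins 4–3.
  A vs D: A wins 4–3.
  A vs E: A wins 6–1.
  B vs C: B wins 5–2.
  B vs D: B wins 4–3.
  B vs E: B wins 5–2.
  C vs D: C wins 4–3.
  C vs E: E wins 4–3.
  D vs E: E wins 4–3.
Copeland scores (wins − losses):
  A: 2 − 2 = 0
  B: 4 − 0 = 4
  C: 2 − 2 = 0
  D: 0 − 4 = -4
  E: 2 − 2 = 0
B has the best Copeland score.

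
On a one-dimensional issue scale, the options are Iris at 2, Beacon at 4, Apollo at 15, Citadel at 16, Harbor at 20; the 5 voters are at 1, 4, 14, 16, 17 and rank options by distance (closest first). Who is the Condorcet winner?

Apollo

With single-peaked preferences on a line, the Condorcet winner is the candidate closest to the median voter.
The median voter (position 14) is closest to Apollo at 15.
Check: Apollo vs Citadel — voters closer to Apollo: 3 of 5.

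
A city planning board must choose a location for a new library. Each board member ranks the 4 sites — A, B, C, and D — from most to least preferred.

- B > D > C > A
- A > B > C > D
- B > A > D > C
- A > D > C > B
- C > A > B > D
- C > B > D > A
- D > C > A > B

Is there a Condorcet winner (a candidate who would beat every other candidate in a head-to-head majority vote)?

No

Head-to-head results (7 voters total):
A vs B: A wins 4–3.
A vs C: C wins 4–3.
A vs D: A wins 4–3.
B vs C: C wins 4–3.
B vs D: B wins 5–2.
C vs D: D wins 4–3.
No candidate beats all others: A beats D beats C beats A, a majority cycle.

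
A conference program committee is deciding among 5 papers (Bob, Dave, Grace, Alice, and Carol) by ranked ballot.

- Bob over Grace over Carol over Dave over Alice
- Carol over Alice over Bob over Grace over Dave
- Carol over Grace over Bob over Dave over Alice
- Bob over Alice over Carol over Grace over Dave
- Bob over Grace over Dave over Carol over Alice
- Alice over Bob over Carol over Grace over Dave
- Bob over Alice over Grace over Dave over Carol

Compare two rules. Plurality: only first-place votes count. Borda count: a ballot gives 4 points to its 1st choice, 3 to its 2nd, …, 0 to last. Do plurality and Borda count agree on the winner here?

Plurality first-place counts: Bob 4, Dave 0, Grace 0, Alice 1, Carol 2 → Bob.
Borda totals: Bob 23, Dave 5, Grace 14, Alice 13, Carol 15 → Bob.
The two rules agree on Bob.

Yes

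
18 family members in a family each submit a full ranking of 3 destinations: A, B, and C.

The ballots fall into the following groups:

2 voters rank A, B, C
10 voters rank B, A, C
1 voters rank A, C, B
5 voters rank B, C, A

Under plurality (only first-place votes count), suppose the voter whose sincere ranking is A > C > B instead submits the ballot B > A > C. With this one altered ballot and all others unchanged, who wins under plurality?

B

First-place totals with the altered ballot: A 2, B 16, C 0.
The winner is unchanged: still B.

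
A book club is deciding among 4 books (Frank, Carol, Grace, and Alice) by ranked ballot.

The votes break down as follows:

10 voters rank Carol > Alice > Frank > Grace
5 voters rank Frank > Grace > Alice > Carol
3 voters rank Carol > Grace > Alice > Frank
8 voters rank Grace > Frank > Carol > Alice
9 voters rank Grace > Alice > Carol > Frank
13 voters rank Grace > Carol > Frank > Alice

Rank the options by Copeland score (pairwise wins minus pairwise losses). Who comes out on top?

Pairwise results:
  Frank vs Carol: Carol wins 35–13.
  Frank vs Grace: Grace wins 33–15.
  Frank vs Alice: Frank wins 26–22.
  Carol vs Grace: Grace wins 35–13.
  Carol vs Alice: Carol wins 34–14.
  Grace vs Alice: Grace wins 38–10.
Copeland scores (wins − losses):
  Frank: 1 − 2 = -1
  Carol: 2 − 1 = 1
  Grace: 3 − 0 = 3
  Alice: 0 − 3 = -3
Grace has the best Copeland score.

Grace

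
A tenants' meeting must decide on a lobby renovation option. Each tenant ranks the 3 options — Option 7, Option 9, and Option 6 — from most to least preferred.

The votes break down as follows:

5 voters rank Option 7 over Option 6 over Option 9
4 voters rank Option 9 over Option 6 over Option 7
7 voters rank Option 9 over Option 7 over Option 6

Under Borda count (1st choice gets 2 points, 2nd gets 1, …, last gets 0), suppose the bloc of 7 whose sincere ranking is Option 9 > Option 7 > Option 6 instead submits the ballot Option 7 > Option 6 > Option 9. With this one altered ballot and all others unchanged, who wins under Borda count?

Option 7

Borda totals with the altered ballot: Option 7 24, Option 9 8, Option 6 16.
The switch changes the winner from Option 9 to Option 7.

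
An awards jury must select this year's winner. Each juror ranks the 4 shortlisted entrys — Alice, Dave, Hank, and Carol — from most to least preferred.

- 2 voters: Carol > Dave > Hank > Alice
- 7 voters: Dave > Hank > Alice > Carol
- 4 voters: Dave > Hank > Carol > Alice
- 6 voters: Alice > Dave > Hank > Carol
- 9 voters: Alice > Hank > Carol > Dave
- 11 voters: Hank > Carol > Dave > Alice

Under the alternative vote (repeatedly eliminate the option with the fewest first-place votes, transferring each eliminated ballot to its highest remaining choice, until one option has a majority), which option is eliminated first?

Round 1: Alice 15, Dave 11, Hank 11, Carol 2. Carol has the fewest and is eliminated.
Round 2: Alice 15, Dave 13, Hank 11. Hank has the fewest and is eliminated.
Round 3: Dave 24, Alice 15. Dave has a majority.

Carol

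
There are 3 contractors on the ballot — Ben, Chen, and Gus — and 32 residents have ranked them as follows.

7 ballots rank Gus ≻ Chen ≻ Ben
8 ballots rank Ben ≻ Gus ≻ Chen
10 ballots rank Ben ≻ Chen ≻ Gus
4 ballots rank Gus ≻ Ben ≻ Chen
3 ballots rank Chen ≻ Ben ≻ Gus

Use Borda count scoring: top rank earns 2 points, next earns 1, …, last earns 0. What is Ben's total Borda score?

43

Borda scores:
  Ben: 7·0 + 8·2 + 10·2 + 4·1 + 3·1 = 43
  Chen: 7·1 + 8·0 + 10·1 + 4·0 + 3·2 = 23
  Gus: 7·2 + 8·1 + 10·0 + 4·2 + 3·0 = 30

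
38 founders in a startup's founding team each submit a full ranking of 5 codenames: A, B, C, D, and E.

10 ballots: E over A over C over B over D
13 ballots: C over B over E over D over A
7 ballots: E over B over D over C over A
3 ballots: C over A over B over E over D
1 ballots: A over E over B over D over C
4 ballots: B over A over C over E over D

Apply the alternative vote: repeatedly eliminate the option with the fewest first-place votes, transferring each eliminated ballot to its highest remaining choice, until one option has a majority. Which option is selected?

C

Round 1: E 17, C 16, B 4, A 1, D 0. D has the fewest and is eliminated.
Round 2: E 17, C 16, B 4, A 1. A has the fewest and is eliminated.
Round 3: E 18, C 16, B 4. B has the fewest and is eliminated.
Round 4: C 20, E 18. C has a majority.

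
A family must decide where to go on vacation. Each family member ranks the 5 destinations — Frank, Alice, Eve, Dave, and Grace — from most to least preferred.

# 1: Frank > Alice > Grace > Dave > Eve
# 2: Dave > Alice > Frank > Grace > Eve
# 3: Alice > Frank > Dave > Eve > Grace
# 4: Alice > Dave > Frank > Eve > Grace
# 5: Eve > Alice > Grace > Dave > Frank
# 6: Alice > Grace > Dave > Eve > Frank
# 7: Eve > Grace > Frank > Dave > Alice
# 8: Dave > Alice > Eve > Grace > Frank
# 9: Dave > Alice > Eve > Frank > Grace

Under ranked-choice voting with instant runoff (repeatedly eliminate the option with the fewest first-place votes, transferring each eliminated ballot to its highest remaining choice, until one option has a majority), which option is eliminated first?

Grace

Round 1: Alice 3, Dave 3, Eve 2, Frank 1, Grace 0. Grace has the fewest and is eliminated.
Round 2: Alice 3, Dave 3, Eve 2, Frank 1. Frank has the fewest and is eliminated.
Round 3: Alice 4, Dave 3, Eve 2. Eve has the fewest and is eliminated.
Round 4: Alice 5, Dave 4. Alice has a majority.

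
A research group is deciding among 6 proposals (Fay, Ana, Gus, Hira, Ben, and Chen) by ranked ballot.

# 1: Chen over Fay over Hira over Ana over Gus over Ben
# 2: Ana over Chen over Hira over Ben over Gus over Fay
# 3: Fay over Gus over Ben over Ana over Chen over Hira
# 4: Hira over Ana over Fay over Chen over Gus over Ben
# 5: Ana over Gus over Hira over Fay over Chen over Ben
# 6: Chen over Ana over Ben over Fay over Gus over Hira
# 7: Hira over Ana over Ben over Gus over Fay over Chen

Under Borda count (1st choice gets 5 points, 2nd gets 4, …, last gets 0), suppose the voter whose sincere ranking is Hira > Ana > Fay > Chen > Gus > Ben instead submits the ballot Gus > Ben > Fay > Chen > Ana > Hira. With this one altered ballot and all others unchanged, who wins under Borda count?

Borda totals with the altered ballot: Fay 17, Ana 23, Gus 18, Hira 14, Ben 15, Chen 18.
The winner is unchanged: still Ana.

Ana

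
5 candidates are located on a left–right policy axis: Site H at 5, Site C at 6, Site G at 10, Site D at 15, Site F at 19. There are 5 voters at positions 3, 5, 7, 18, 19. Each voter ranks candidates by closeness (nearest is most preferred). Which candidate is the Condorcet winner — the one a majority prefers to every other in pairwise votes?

With single-peaked preferences on a line, the Condorcet winner is the candidate closest to the median voter.
The median voter (position 7) is closest to Site C at 6.
Check: Site C vs Site G — voters closer to Site C: 3 of 5.

Site C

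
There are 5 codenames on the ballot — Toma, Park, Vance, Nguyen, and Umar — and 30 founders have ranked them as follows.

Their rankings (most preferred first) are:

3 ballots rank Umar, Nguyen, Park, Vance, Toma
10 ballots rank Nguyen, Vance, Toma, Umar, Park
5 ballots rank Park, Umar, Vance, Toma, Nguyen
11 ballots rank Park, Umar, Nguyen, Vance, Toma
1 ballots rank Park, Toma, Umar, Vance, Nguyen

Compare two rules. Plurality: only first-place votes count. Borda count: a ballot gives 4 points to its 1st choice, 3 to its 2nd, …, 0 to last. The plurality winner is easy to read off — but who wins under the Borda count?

Park

Plurality first-place counts: Toma 0, Park 17, Vance 0, Nguyen 10, Umar 3 → Park.
Borda totals: Toma 28, Park 74, Vance 55, Nguyen 71, Umar 72 → Park.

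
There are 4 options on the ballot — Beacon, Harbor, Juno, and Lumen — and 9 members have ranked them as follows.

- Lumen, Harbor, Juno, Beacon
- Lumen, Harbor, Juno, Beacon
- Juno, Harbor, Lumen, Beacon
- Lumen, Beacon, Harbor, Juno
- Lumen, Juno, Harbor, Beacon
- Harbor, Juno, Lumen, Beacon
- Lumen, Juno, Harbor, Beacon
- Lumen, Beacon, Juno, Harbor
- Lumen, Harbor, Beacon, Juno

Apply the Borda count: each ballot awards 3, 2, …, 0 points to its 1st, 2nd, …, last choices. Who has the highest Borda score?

Lumen

Borda scores:
  Beacon: 0 + 0 + 0 + 2 + 0 + 0 + 0 + 2 + 1 = 5
  Harbor: 2 + 2 + 2 + 1 + 1 + 3 + 1 + 0 + 2 = 14
  Juno: 1 + 1 + 3 + 0 + 2 + 2 + 2 + 1 + 0 = 12
  Lumen: 3 + 3 + 1 + 3 + 3 + 1 + 3 + 3 + 3 = 23
Lumen has the highest total.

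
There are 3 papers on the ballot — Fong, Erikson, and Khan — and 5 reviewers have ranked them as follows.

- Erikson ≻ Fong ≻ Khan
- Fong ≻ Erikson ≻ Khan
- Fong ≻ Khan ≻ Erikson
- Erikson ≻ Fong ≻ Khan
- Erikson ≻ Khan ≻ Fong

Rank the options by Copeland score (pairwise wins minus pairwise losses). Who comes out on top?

Pairwise results:
  Fong vs Erikson: Erikson wins 3–2.
  Fong vs Khan: Fong wins 4–1.
  Erikson vs Khan: Erikson wins 4–1.
Copeland scores (wins − losses):
  Fong: 1 − 1 = 0
  Erikson: 2 − 0 = 2
  Khan: 0 − 2 = -2
Erikson has the best Copeland score.

Erikson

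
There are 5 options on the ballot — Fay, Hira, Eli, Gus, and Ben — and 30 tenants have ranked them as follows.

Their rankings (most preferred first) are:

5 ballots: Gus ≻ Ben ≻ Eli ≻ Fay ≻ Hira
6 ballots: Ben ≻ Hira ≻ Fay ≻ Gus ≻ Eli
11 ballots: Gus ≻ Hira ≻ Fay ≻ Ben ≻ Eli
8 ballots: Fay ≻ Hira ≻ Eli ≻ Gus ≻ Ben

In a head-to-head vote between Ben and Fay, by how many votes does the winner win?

Ballots ranking Ben above Fay: 5+6 = 11.
Ballots ranking Fay above Ben: 11+8 = 19.
Fay wins 19–11, a margin of 8.

8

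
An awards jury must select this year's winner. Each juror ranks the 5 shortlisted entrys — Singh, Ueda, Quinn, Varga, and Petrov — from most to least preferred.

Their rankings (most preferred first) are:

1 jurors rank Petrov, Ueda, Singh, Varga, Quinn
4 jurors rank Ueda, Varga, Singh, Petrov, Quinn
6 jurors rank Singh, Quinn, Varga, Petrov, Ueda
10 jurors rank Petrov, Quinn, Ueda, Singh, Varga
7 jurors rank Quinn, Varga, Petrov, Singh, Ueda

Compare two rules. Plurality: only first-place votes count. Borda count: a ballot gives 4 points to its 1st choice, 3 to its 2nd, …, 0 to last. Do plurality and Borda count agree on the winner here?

Plurality first-place counts: Singh 6, Ueda 4, Quinn 7, Varga 0, Petrov 11 → Petrov.
Borda totals: Singh 51, Ueda 39, Quinn 76, Varga 46, Petrov 68 → Quinn.
The two rules disagree: plurality picks Petrov, Borda picks Quinn.

No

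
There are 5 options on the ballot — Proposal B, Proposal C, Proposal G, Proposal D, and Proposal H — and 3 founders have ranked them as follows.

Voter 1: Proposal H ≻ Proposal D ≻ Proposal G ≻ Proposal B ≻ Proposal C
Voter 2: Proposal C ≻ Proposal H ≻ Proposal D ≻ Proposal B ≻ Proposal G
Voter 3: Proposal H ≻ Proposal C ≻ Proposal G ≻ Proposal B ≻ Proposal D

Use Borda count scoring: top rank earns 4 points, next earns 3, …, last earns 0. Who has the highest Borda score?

Proposal H

Borda scores:
  Proposal B: 1 + 1 + 1 = 3
  Proposal C: 0 + 4 + 3 = 7
  Proposal G: 2 + 0 + 2 = 4
  Proposal D: 3 + 2 + 0 = 5
  Proposal H: 4 + 3 + 4 = 11
Proposal H has the highest total.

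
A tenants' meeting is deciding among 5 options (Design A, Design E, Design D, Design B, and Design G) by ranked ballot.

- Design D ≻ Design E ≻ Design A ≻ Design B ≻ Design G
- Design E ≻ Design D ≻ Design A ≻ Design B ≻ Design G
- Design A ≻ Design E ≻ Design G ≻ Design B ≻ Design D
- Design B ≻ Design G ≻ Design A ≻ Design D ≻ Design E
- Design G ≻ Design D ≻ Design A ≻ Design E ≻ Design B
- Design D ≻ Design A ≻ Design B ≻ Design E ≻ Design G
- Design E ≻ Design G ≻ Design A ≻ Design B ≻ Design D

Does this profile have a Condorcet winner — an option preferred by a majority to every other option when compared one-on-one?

No

Head-to-head results (7 voters total):
Design A vs Design E: Design A wins 4–3.
Design A vs Design D: Design D wins 4–3.
Design A vs Design B: Design A wins 6–1.
Design A vs Design G: Design A wins 4–3.
Design E vs Design D: Design D wins 4–3.
Design E vs Design B: Design E wins 5–2.
Design E vs Design G: Design E wins 5–2.
Design D vs Design B: Design D wins 4–3.
Design D vs Design G: Design G wins 4–3.
Design B vs Design G: Design B wins 4–3.
No candidate beats all others: Design A beats Design G beats Design D beats Design A, a majority cycle.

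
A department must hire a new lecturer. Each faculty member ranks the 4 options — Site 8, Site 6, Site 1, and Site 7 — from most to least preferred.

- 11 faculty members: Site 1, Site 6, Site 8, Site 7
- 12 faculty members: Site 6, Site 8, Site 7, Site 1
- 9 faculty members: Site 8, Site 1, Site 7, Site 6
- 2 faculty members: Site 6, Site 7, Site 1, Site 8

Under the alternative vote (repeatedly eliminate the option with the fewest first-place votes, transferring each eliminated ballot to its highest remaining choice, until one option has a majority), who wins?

Round 1: Site 6 14, Site 1 11, Site 8 9, Site 7 0. Site 7 has the fewest and is eliminated.
Round 2: Site 6 14, Site 1 11, Site 8 9. Site 8 has the fewest and is eliminated.
Round 3: Site 1 20, Site 6 14. Site 1 has a majority.

Site 1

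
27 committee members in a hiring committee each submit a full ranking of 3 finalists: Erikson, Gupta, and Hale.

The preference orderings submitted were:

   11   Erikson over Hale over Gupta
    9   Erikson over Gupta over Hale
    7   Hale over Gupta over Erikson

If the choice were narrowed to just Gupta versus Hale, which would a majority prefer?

Hale

Ballots ranking Gupta above Hale: 9.
Ballots ranking Hale above Gupta: 11+7 = 18.
Hale wins the head-to-head, 18–9.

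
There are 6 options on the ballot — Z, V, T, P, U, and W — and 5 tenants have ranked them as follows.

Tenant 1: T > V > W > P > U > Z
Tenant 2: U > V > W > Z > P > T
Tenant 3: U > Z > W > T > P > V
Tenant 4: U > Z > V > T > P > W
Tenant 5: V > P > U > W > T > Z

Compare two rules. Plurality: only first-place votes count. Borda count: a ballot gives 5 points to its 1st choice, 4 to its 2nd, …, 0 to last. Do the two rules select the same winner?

Plurality first-place counts: Z 0, V 1, T 1, P 0, U 3, W 0 → U.
Borda totals: Z 10, V 16, T 10, P 9, U 19, W 11 → U.
The two rules agree on U.

Yes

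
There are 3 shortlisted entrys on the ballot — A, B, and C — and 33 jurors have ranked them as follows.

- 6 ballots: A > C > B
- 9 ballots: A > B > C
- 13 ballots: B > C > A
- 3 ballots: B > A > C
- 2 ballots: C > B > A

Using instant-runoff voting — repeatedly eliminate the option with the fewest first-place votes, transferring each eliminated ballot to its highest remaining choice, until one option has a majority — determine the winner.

B

Round 1: B 16, A 15, C 2. C has the fewest and is eliminated.
Round 2: B 18, A 15. B has a majority.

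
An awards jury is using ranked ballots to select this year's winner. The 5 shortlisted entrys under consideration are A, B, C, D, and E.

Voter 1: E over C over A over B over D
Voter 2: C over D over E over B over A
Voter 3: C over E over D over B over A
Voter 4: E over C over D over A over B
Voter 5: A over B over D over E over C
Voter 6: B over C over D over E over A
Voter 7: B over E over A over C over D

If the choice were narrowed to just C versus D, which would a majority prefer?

C

Ballots ranking C above D: 6.
Ballots ranking D above C: 1.
C wins the head-to-head, 6–1.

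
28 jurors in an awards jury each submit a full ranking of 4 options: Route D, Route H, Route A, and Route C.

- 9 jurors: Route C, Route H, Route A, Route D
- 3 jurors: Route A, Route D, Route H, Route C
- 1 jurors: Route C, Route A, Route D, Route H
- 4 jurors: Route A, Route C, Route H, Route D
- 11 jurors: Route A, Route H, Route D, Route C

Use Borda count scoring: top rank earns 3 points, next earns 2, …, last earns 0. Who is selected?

Borda scores:
  Route D: 9·0 + 3·2 + 1 + 4·0 + 11·1 = 18
  Route H: 9·2 + 3·1 + 0 + 4·1 + 11·2 = 47
  Route A: 9·1 + 3·3 + 2 + 4·3 + 11·3 = 65
  Route C: 9·3 + 3·0 + 3 + 4·2 + 11·0 = 38
Route A has the highest total.

Route A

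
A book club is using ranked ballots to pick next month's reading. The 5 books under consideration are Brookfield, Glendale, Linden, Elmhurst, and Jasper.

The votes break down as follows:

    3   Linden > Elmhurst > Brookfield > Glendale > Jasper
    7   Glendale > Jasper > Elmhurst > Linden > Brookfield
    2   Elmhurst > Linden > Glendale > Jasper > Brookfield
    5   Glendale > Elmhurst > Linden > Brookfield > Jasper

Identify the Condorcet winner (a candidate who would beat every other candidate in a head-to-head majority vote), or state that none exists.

Glendale

Head-to-head results (17 voters total):
Brookfield vs Glendale: Glendale wins 14–3.
Brookfield vs Linden: Linden wins 17–0.
Brookfield vs Elmhurst: Elmhurst wins 17–0.
Brookfield vs Jasper: Jasper wins 9–8.
Glendale vs Linden: Glendale wins 12–5.
Glendale vs Elmhurst: Glendale wins 12–5.
Glendale vs Jasper: Glendale wins 17–0.
Linden vs Elmhurst: Elmhurst wins 14–3.
Linden vs Jasper: Linden wins 10–7.
Elmhurst vs Jasper: Elmhurst wins 10–7.
Glendale beats each rival — Brookfield (14–3), Linden (12–5), Elmhurst (12–5), Jasper (17–0) — so Glendale is the Condorcet winner.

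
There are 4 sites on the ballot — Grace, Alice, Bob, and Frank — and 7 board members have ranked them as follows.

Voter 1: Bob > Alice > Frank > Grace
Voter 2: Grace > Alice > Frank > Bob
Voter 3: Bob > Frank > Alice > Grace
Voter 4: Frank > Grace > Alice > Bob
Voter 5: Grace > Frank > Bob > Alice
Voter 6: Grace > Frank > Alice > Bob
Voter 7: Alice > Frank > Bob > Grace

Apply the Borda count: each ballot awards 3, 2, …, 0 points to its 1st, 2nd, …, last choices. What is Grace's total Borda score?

Borda scores:
  Grace: 0 + 3 + 0 + 2 + 3 + 3 + 0 = 11
  Alice: 2 + 2 + 1 + 1 + 0 + 1 + 3 = 10
  Bob: 3 + 0 + 3 + 0 + 1 + 0 + 1 = 8
  Frank: 1 + 1 + 2 + 3 + 2 + 2 + 2 = 13

11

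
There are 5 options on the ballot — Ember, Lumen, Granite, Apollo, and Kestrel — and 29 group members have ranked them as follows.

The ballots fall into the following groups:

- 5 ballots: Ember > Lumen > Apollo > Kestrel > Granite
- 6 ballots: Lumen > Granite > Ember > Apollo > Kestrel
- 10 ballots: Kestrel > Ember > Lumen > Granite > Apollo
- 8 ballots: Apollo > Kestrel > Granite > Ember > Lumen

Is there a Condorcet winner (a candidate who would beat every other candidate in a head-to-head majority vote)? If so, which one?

Head-to-head results (29 voters total):
Ember vs Lumen: Ember wins 23–6.
Ember vs Granite: Ember wins 15–14.
Ember vs Apollo: Ember wins 21–8.
Ember vs Kestrel: Kestrel wins 18–11.
Lumen vs Granite: Lumen wins 21–8.
Lumen vs Apollo: Lumen wins 21–8.
Lumen vs Kestrel: Kestrel wins 18–11.
Granite vs Apollo: Granite wins 16–13.
Granite vs Kestrel: Kestrel wins 23–6.
Apollo vs Kestrel: Apollo wins 19–10.
No candidate beats all others: Ember beats Apollo beats Kestrel beats Ember, a majority cycle.

There is no Condorcet winner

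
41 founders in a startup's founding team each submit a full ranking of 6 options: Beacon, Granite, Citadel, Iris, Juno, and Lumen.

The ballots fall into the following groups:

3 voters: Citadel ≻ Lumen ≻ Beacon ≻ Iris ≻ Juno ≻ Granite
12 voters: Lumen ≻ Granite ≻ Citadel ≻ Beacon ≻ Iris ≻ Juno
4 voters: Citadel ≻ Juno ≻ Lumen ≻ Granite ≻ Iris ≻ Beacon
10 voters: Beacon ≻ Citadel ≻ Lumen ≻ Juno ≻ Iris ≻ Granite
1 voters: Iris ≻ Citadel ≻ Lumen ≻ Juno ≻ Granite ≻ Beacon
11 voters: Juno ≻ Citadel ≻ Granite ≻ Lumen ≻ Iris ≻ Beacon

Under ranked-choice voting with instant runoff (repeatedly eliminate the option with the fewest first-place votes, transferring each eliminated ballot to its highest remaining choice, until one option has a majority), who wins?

Lumen

Round 1: Lumen 12, Juno 11, Beacon 10, Citadel 7, Iris 1, Granite 0. Granite has the fewest and is eliminated.
Round 2: Lumen 12, Juno 11, Beacon 10, Citadel 7, Iris 1. Iris has the fewest and is eliminated.
Round 3: Lumen 12, Juno 11, Beacon 10, Citadel 8. Citadel has the fewest and is eliminated.
Round 4: Lumen 16, Juno 15, Beacon 10. Beacon has the fewest and is eliminated.
Round 5: Lumen 26, Juno 15. Lumen has a majority.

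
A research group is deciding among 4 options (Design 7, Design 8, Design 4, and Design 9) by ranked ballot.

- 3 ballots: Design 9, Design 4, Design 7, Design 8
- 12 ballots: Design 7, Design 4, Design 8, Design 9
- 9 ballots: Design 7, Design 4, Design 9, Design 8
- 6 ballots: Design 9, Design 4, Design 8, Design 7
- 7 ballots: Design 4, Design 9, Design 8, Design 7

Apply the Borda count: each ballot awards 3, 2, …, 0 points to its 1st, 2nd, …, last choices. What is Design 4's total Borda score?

Borda scores:
  Design 7: 3·1 + 12·3 + 9·3 + 6·0 + 7·0 = 66
  Design 8: 3·0 + 12·1 + 9·0 + 6·1 + 7·1 = 25
  Design 4: 3·2 + 12·2 + 9·2 + 6·2 + 7·3 = 81
  Design 9: 3·3 + 12·0 + 9·1 + 6·3 + 7·2 = 50

81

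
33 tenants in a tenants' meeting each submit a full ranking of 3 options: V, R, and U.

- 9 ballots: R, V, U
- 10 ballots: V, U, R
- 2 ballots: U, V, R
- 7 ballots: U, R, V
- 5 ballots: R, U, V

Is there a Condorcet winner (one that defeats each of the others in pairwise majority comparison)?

No

Head-to-head results (33 voters total):
V vs R: R wins 21–12.
V vs U: V wins 19–14.
R vs U: U wins 19–14.
No candidate beats all others: V beats U beats R beats V, a majority cycle.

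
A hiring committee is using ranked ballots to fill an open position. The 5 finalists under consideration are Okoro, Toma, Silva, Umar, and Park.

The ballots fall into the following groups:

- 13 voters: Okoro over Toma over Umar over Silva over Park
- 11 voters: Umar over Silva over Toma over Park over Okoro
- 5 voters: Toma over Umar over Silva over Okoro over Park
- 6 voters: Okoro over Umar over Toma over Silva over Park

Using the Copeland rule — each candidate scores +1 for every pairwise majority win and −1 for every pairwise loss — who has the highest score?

Pairwise results:
  Okoro vs Toma: Okoro wins 19–16.
  Okoro vs Silva: Okoro wins 19–16.
  Okoro vs Umar: Okoro wins 19–16.
  Okoro vs Park: Okoro wins 24–11.
  Toma vs Silva: Toma wins 24–11.
  Toma vs Umar: Toma wins 18–17.
  Toma vs Park: Toma wins 35–0.
  Silva vs Umar: Umar wins 35–0.
  Silva vs Park: Silva wins 35–0.
  Umar vs Park: Umar wins 35–0.
Copeland scores (wins − losses):
  Okoro: 4 − 0 = 4
  Toma: 3 − 1 = 2
  Silva: 1 − 3 = -2
  Umar: 2 − 2 = 0
  Park: 0 − 4 = -4
Okoro has the best Copeland score.

Okoro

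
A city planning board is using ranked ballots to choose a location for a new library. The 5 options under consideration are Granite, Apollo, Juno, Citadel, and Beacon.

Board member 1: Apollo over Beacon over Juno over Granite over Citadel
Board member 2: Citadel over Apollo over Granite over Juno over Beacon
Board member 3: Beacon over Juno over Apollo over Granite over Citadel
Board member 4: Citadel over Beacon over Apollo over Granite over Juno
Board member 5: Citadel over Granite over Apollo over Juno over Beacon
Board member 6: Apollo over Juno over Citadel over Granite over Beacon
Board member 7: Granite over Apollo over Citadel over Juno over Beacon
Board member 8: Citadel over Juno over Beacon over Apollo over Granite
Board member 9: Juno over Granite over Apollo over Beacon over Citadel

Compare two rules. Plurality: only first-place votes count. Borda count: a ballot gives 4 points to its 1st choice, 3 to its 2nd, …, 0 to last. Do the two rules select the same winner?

No

Plurality first-place counts: Granite 1, Apollo 2, Juno 1, Citadel 4, Beacon 1 → Citadel.
Borda totals: Granite 16, Apollo 23, Juno 18, Citadel 20, Beacon 13 → Apollo.
The two rules disagree: plurality picks Citadel, Borda picks Apollo.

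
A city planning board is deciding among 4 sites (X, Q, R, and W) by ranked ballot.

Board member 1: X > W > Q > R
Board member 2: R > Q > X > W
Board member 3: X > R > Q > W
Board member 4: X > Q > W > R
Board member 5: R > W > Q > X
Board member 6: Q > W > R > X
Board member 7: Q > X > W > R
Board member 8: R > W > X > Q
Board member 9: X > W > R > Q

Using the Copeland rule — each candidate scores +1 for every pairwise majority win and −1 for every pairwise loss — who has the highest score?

Pairwise results:
  X vs Q: X wins 5–4.
  X vs R: X wins 5–4.
  X vs W: X wins 6–3.
  Q vs R: R wins 5–4.
  Q vs W: Q wins 5–4.
  R vs W: W wins 5–4.
Copeland scores (wins − losses):
  X: 3 − 0 = 3
  Q: 1 − 2 = -1
  R: 1 − 2 = -1
  W: 1 − 2 = -1
X has the best Copeland score.

X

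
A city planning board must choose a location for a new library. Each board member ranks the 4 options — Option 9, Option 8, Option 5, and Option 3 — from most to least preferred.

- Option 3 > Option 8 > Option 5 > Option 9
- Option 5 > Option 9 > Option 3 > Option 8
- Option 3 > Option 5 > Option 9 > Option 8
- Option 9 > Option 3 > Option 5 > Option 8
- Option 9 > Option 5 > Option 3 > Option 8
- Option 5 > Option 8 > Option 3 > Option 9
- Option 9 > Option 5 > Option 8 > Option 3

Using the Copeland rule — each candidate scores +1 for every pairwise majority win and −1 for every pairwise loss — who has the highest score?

Option 5

Pairwise results:
  Option 9 vs Option 8: Option 9 wins 5–2.
  Option 9 vs Option 5: Option 5 wins 4–3.
  Option 9 vs Option 3: Option 9 wins 4–3.
  Option 8 vs Option 5: Option 5 wins 6–1.
  Option 8 vs Option 3: Option 3 wins 5–2.
  Option 5 vs Option 3: Option 5 wins 4–3.
Copeland scores (wins − losses):
  Option 9: 2 − 1 = 1
  Option 8: 0 − 3 = -3
  Option 5: 3 − 0 = 3
  Option 3: 1 − 2 = -1
Option 5 has the best Copeland score.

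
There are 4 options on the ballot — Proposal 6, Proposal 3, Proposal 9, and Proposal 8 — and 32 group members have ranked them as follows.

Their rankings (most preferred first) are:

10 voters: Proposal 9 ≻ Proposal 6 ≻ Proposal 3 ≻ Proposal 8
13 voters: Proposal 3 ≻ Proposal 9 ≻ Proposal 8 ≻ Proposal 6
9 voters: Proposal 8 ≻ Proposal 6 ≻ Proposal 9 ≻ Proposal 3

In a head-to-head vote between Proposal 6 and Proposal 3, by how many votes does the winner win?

6

Ballots ranking Proposal 6 above Proposal 3: 10+9 = 19.
Ballots ranking Proposal 3 above Proposal 6: 13.
Proposal 6 wins 19–13, a margin of 6.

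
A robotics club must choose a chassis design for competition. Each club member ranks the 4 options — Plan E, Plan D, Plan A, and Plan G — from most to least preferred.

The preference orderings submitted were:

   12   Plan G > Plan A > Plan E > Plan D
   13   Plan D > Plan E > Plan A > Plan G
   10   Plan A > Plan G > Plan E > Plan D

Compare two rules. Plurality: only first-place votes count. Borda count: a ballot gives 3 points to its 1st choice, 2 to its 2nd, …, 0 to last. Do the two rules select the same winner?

Plurality first-place counts: Plan E 0, Plan D 13, Plan A 10, Plan G 12 → Plan D.
Borda totals: Plan E 48, Plan D 39, Plan A 67, Plan G 56 → Plan A.
The two rules disagree: plurality picks Plan D, Borda picks Plan A.

No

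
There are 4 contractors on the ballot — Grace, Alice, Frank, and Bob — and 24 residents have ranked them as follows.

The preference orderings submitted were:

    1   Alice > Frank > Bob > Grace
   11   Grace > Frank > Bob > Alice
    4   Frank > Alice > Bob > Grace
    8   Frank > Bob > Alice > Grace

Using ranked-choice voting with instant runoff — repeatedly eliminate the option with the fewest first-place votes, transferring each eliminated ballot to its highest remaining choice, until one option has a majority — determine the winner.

Round 1: Frank 12, Grace 11, Alice 1, Bob 0. Bob has the fewest and is eliminated.
Round 2: Frank 12, Grace 11, Alice 1. Alice has the fewest and is eliminated.
Round 3: Frank 13, Grace 11. Frank has a majority.

Frank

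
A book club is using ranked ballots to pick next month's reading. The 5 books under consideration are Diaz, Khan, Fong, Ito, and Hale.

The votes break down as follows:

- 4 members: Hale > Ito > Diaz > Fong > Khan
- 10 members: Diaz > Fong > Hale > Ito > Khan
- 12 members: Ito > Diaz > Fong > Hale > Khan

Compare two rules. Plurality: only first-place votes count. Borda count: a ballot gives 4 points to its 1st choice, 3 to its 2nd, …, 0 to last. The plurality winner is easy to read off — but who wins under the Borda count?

Diaz

Plurality first-place counts: Diaz 10, Khan 0, Fong 0, Ito 12, Hale 4 → Ito.
Borda totals: Diaz 84, Khan 0, Fong 58, Ito 70, Hale 48 → Diaz.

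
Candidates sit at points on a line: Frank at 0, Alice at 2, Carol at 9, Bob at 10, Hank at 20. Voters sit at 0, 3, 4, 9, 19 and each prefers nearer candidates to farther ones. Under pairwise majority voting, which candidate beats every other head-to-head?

Alice

With single-peaked preferences on a line, the Condorcet winner is the candidate closest to the median voter.
The median voter (position 4) is closest to Alice at 2.
Check: Alice vs Bob — voters closer to Alice: 3 of 5.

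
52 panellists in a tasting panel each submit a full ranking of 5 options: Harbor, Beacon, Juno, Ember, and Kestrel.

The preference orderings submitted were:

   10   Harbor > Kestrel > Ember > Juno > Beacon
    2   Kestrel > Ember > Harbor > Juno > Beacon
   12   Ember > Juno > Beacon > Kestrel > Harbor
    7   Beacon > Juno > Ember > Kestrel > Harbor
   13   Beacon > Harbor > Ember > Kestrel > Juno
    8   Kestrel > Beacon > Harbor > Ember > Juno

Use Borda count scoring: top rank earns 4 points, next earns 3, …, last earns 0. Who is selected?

Beacon

Borda scores:
  Harbor: 10·4 + 2·2 + 12·0 + 7·0 + 13·3 + 8·2 = 99
  Beacon: 10·0 + 2·0 + 12·2 + 7·4 + 13·4 + 8·3 = 128
  Juno: 10·1 + 2·1 + 12·3 + 7·3 + 13·0 + 8·0 = 69
  Ember: 10·2 + 2·3 + 12·4 + 7·2 + 13·2 + 8·1 = 122
  Kestrel: 10·3 + 2·4 + 12·1 + 7·1 + 13·1 + 8·4 = 102
Beacon has the highest total.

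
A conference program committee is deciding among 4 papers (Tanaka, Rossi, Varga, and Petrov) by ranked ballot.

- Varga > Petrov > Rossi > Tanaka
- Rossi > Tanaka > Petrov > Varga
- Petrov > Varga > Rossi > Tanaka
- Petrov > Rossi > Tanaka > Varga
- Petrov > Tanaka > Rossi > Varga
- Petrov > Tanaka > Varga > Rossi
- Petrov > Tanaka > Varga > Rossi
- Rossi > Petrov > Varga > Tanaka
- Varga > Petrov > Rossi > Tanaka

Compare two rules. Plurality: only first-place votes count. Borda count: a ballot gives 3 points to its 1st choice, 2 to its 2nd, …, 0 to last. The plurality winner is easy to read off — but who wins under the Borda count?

Plurality first-place counts: Tanaka 0, Rossi 2, Varga 2, Petrov 5 → Petrov.
Borda totals: Tanaka 9, Rossi 12, Varga 11, Petrov 22 → Petrov.

Petrov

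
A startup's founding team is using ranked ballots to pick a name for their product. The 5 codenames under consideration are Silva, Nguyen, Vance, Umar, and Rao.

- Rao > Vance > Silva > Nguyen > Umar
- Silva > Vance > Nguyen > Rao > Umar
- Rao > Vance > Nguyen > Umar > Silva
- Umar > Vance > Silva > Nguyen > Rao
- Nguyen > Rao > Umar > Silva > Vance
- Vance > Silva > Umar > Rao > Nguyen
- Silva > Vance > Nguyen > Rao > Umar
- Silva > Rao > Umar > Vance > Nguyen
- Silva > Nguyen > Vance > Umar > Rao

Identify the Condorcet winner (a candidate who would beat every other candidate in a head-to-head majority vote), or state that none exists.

Head-to-head results (9 voters total):
Silva vs Nguyen: Silva wins 7–2.
Silva vs Vance: Silva wins 5–4.
Silva vs Umar: Silva wins 6–3.
Silva vs Rao: Silva wins 6–3.
Nguyen vs Vance: Vance wins 7–2.
Nguyen vs Umar: Nguyen wins 6–3.
Nguyen vs Rao: Nguyen wins 5–4.
Vance vs Umar: Vance wins 6–3.
Vance vs Rao: Vance wins 5–4.
Umar vs Rao: Rao wins 6–3.
Silva beats each rival — Nguyen (7–2), Vance (5–4), Umar (6–3), Rao (6–3) — so Silva is the Condorcet winner.

Silva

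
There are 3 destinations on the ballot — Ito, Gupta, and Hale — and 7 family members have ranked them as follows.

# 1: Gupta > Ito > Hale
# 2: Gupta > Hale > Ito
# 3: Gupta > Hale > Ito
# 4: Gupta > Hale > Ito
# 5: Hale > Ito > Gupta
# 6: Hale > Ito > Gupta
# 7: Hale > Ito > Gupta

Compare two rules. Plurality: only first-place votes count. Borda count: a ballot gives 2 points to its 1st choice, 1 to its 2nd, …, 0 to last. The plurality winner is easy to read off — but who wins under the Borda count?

Plurality first-place counts: Ito 0, Gupta 4, Hale 3 → Gupta.
Borda totals: Ito 4, Gupta 8, Hale 9 → Hale.

Hale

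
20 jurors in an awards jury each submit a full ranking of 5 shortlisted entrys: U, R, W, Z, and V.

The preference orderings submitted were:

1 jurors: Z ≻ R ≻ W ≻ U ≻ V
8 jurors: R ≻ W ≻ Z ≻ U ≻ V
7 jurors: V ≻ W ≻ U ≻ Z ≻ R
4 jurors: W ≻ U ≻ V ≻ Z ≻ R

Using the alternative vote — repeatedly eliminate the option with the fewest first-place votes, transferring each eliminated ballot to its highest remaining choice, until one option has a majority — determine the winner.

V

Round 1: R 8, V 7, W 4, Z 1, U 0. U has the fewest and is eliminated.
Round 2: R 8, V 7, W 4, Z 1. Z has the fewest and is eliminated.
Round 3: R 9, V 7, W 4. W has the fewest and is eliminated.
Round 4: V 11, R 9. V has a majority.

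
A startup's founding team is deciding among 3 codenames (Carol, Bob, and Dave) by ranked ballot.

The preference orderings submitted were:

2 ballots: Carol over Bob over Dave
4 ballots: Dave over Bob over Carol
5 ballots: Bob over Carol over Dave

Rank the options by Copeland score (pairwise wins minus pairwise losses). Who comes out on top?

Bob

Pairwise results:
  Carol vs Bob: Bob wins 9–2.
  Carol vs Dave: Carol wins 7–4.
  Bob vs Dave: Bob wins 7–4.
Copeland scores (wins − losses):
  Carol: 1 − 1 = 0
  Bob: 2 − 0 = 2
  Dave: 0 − 2 = -2
Bob has the best Copeland score.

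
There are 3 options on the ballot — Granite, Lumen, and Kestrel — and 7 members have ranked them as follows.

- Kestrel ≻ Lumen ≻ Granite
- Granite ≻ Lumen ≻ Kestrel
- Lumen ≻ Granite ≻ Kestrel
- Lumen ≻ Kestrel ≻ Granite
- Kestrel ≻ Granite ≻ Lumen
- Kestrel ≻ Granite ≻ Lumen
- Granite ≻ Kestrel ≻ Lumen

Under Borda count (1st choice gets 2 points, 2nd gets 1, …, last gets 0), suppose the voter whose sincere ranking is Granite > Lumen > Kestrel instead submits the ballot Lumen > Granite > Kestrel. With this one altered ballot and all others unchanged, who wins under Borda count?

Kestrel

Borda totals with the altered ballot: Granite 6, Lumen 7, Kestrel 8.
The winner is unchanged: still Kestrel.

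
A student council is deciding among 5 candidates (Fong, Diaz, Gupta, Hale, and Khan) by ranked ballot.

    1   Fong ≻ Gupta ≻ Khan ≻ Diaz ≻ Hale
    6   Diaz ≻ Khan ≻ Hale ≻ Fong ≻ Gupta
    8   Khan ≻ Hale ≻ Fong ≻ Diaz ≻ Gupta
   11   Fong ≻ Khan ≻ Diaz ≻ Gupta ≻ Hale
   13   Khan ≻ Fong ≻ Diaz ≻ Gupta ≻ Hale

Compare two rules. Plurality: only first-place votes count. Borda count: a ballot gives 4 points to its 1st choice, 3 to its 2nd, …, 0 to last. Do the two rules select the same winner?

Plurality first-place counts: Fong 12, Diaz 6, Gupta 0, Hale 0, Khan 21 → Khan.
Borda totals: Fong 109, Diaz 81, Gupta 27, Hale 36, Khan 137 → Khan.
The two rules agree on Khan.

Yes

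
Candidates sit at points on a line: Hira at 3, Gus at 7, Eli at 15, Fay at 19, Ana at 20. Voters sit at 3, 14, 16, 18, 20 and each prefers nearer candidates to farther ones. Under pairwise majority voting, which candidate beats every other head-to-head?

With single-peaked preferences on a line, the Condorcet winner is the candidate closest to the median voter.
The median voter (position 16) is closest to Eli at 15.
Check: Eli vs Hira — voters closer to Eli: 4 of 5.

Eli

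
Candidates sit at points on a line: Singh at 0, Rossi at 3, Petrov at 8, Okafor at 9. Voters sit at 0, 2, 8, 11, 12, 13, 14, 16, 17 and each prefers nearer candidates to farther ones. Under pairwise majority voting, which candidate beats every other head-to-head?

Okafor

With single-peaked preferences on a line, the Condorcet winner is the candidate closest to the median voter.
The median voter (position 12) is closest to Okafor at 9.
Check: Okafor vs Singh — voters closer to Okafor: 7 of 9.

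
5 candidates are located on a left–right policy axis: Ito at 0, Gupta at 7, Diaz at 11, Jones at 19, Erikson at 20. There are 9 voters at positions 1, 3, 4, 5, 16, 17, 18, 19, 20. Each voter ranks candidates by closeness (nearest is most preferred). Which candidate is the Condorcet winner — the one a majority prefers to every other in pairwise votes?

Jones

With single-peaked preferences on a line, the Condorcet winner is the candidate closest to the median voter.
The median voter (position 16) is closest to Jones at 19.
Check: Jones vs Ito — voters closer to Jones: 5 of 9.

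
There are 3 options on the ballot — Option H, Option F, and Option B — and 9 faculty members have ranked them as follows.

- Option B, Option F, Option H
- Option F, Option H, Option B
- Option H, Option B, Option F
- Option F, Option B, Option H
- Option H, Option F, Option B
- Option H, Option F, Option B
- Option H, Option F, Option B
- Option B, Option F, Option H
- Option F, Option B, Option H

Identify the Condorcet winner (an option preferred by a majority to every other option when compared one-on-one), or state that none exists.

Option F

Head-to-head results (9 voters total):
Option H vs Option F: Option F wins 5–4.
Option H vs Option B: Option H wins 5–4.
Option F vs Option B: Option F wins 6–3.
Option F beats each rival — Option H (5–4), Option B (6–3) — so Option F is the Condorcet winner.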